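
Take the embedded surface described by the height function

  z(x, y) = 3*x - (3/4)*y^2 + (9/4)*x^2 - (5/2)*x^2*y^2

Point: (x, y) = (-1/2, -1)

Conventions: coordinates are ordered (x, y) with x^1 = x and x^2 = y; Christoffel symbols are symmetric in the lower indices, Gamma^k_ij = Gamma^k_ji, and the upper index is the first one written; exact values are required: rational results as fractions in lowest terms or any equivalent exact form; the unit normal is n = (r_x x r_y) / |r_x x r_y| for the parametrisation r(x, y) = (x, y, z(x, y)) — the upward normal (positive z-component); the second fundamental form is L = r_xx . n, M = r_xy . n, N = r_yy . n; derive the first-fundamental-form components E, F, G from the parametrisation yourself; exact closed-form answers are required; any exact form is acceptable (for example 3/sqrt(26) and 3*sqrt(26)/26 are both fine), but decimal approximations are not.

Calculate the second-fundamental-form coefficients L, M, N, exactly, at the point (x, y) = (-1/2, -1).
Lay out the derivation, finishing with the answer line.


z_x = 13/4, z_y = 11/4, z_xx = -1/2, z_xy = -5, z_yy = -11/4
E = 185/16, F = 143/16, G = 137/16; answer radicand W^2 = 153/8
unnormalised second-form numerators: l = -1/2, m = -5, n = -11/4; L = l/sqrt(153/8), and similarly M = m/sqrt(W^2), N = n/sqrt(W^2)

Answer: L = -sqrt(34)/51, M = -10*sqrt(34)/51, N = -11*sqrt(34)/102


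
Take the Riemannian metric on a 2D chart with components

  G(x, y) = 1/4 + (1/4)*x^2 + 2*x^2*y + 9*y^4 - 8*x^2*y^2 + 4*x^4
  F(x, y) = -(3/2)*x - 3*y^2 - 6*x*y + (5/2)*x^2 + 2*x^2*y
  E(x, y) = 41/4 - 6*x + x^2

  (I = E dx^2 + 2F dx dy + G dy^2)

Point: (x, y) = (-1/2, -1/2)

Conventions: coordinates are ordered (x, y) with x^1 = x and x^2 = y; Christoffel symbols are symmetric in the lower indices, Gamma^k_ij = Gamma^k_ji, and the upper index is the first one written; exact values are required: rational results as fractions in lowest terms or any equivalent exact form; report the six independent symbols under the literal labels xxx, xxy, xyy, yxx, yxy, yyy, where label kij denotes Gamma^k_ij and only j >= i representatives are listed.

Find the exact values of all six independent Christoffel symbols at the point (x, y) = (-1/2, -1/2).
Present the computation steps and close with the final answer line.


E = 27/2, F = -9/8, G = 3/8 at the point
E_x = -7, E_y = 0, F_x = 0, F_y = 13/2, G_x = 3/4, G_y = -2
EG - F^2 = 243/64;  g^inv = (64/243) * [[3/8, 9/8], [9/8, 27/2]]
first-kind symbols [ij,l] = (1/2)(d_i g_jl + d_j g_il - d_l g_ij): [xx,x] = E_x/2 = -7/2, [xx,y] = F_x - E_y/2 = 0, [xy,x] = E_y/2 = 0, [xy,y] = G_x/2 = 3/8, [yy,x] = F_y - G_x/2 = 49/8, [yy,y] = G_y/2 = -1
Gamma^x_ij = (G*[ij,x] - F*[ij,y])/(EG - F^2), Gamma^y_ij = (E*[ij,y] - F*[ij,x])/(EG - F^2)

Answer: Gamma_xxx = -28/81, Gamma_xxy = 1/9, Gamma_xyy = 25/81, Gamma_yxx = -28/27, Gamma_yxy = 4/3, Gamma_yyy = -47/27


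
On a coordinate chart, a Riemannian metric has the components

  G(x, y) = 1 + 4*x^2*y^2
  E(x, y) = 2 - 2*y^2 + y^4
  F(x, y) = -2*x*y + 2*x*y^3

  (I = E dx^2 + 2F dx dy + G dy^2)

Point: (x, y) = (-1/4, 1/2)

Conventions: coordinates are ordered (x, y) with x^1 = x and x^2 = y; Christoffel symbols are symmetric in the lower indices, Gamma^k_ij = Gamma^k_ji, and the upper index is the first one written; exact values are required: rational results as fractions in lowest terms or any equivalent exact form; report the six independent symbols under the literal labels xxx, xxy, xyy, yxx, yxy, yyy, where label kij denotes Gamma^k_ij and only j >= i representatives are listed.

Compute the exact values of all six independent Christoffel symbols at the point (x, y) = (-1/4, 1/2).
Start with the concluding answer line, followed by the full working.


Answer: Gamma_xxx = 0, Gamma_xxy = -6/13, Gamma_xyy = 3/13, Gamma_yxx = 0, Gamma_yxy = -2/13, Gamma_yyy = 1/13

E = 25/16, F = 3/16, G = 17/16 at the point
E_x = 0, E_y = -3/2, F_x = -3/4, F_y = 1/8, G_x = -1/2, G_y = 1/4
EG - F^2 = 13/8;  g^inv = (8/13) * [[17/16, -3/16], [-3/16, 25/16]]
first-kind symbols [ij,l] = (1/2)(d_i g_jl + d_j g_il - d_l g_ij): [xx,x] = E_x/2 = 0, [xx,y] = F_x - E_y/2 = 0, [xy,x] = E_y/2 = -3/4, [xy,y] = G_x/2 = -1/4, [yy,x] = F_y - G_x/2 = 3/8, [yy,y] = G_y/2 = 1/8
Gamma^x_ij = (G*[ij,x] - F*[ij,y])/(EG - F^2), Gamma^y_ij = (E*[ij,y] - F*[ij,x])/(EG - F^2)


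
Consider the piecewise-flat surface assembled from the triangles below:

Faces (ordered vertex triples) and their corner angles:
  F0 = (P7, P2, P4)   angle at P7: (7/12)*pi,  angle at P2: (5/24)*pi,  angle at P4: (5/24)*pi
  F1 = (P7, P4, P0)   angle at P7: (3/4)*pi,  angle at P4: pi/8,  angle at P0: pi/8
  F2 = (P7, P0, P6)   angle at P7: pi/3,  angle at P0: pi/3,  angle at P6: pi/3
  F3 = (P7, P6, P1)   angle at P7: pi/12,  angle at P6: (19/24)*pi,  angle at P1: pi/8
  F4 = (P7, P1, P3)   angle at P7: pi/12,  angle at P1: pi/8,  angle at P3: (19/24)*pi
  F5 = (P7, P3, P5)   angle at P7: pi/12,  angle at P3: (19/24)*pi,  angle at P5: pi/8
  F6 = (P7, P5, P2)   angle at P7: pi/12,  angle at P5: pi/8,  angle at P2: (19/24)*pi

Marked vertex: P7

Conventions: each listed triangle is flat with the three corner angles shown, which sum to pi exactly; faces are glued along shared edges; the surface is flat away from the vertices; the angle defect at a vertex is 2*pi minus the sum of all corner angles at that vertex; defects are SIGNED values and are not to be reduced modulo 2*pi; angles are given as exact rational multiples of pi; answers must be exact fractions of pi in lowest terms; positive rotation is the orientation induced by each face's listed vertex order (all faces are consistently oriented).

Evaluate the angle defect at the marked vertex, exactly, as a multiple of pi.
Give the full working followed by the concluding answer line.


Sum of corner angles at P7: 2*pi
defect = 2*pi - 2*pi

Answer: defect(P7) = 0


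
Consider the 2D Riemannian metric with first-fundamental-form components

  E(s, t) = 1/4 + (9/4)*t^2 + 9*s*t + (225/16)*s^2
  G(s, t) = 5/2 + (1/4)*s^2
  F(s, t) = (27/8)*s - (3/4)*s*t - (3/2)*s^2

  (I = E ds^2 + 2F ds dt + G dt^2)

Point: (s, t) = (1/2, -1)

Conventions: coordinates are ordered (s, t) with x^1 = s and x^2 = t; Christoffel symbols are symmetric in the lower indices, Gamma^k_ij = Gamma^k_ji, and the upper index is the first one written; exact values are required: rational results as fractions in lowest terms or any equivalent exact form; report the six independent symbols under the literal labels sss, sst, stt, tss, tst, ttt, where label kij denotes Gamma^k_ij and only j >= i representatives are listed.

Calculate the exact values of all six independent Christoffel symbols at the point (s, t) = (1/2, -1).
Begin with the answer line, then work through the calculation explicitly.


Answer: Gamma_sss = 2106/1061, Gamma_sst = -216/1061, Gamma_stt = -1312/1061, Gamma_tss = -300/1061, Gamma_tst = 194/1061, Gamma_ttt = 864/1061

E = 97/64, F = 27/16, G = 41/16 at the point
E_s = 81/16, E_t = 0, F_s = 21/8, F_t = -3/8, G_s = 1/4, G_t = 0
EG - F^2 = 1061/1024;  g^inv = (1024/1061) * [[41/16, -27/16], [-27/16, 97/64]]
first-kind symbols [ij,l] = (1/2)(d_i g_jl + d_j g_il - d_l g_ij): [ss,s] = E_s/2 = 81/32, [ss,t] = F_s - E_t/2 = 21/8, [st,s] = E_t/2 = 0, [st,t] = G_s/2 = 1/8, [tt,s] = F_t - G_s/2 = -1/2, [tt,t] = G_t/2 = 0
Gamma^s_ij = (G*[ij,s] - F*[ij,t])/(EG - F^2), Gamma^t_ij = (E*[ij,t] - F*[ij,s])/(EG - F^2)


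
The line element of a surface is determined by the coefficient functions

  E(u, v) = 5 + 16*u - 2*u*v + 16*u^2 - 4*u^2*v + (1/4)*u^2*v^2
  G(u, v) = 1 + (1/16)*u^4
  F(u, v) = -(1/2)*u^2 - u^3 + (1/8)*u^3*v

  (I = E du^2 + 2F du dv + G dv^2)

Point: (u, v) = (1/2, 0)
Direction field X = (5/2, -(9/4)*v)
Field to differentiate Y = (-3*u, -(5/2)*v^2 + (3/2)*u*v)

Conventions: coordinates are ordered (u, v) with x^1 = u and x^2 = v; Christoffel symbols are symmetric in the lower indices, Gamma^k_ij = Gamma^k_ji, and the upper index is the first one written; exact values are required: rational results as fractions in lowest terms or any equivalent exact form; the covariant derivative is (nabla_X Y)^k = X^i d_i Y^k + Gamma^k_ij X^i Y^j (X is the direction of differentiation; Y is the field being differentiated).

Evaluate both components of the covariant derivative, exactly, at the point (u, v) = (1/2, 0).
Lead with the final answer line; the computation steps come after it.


Answer: (nabla_X Y)^u = -32005/2902, (nabla_X Y)^v = 80/1451

E = 17, F = -1/4, G = 257/256 at the point
E_u = 32, E_v = -2, F_u = -5/4, F_v = 1/64, G_u = 1/32, G_v = 0
EG - F^2 = 4353/256;  g^inv = (256/4353) * [[257/256, 1/4], [1/4, 17]]
first-kind symbols [ij,l] = (1/2)(d_i g_jl + d_j g_il - d_l g_ij): [uu,u] = E_u/2 = 16, [uu,v] = F_u - E_v/2 = -1/4, [uv,u] = E_v/2 = -1, [uv,v] = G_u/2 = 1/64, [vv,u] = F_v - G_u/2 = 0, [vv,v] = G_v/2 = 0
Gamma^u_ij = (G*[ij,u] - F*[ij,v])/(EG - F^2), Gamma^v_ij = (E*[ij,v] - F*[ij,u])/(EG - F^2)
Gamma_uuu = 4096/4353, Gamma_uuv = -256/4353, Gamma_uvv = 0, Gamma_vuu = -64/4353, Gamma_vuv = 4/4353, Gamma_vvv = 0
X = (5/2, 0), Y = (-3/2, 0) at the point


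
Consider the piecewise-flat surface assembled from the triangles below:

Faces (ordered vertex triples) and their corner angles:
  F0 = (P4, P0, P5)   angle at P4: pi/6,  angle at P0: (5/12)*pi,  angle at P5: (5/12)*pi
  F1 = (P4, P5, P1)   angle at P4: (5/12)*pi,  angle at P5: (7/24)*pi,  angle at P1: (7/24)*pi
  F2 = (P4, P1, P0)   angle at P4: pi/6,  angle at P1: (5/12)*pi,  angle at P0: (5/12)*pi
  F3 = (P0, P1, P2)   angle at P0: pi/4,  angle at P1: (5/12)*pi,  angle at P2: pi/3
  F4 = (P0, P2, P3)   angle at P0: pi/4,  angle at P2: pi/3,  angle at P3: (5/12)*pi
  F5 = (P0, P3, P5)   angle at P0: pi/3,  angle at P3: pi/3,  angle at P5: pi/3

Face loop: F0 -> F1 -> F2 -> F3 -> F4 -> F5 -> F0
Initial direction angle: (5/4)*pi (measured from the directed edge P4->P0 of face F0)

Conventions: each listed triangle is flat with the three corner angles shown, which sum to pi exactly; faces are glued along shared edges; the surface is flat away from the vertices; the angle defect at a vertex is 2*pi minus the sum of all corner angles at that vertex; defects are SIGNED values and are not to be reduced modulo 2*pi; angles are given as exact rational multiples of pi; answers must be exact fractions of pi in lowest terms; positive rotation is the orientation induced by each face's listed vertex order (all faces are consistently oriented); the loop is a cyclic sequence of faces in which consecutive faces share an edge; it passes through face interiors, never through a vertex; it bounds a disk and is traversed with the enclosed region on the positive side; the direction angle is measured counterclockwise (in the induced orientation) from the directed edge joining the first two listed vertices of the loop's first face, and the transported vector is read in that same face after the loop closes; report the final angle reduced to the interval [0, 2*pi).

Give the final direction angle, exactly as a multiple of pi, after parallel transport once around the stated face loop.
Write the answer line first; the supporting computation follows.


Answer: final direction angle = (5/6)*pi

enclosed vertex P0: corner angles sum to (5/3)*pi, defect = 2*pi - (5/3)*pi = pi/3
enclosed vertex P4: corner angles sum to (3/4)*pi, defect = 2*pi - (3/4)*pi = (5/4)*pi
the final direction is the initial angle plus the enclosed defects, taken mod 2*pi in the induced orientation
final angle = (5/4)*pi + (19/12)*pi = (5/6)*pi (mod 2*pi)


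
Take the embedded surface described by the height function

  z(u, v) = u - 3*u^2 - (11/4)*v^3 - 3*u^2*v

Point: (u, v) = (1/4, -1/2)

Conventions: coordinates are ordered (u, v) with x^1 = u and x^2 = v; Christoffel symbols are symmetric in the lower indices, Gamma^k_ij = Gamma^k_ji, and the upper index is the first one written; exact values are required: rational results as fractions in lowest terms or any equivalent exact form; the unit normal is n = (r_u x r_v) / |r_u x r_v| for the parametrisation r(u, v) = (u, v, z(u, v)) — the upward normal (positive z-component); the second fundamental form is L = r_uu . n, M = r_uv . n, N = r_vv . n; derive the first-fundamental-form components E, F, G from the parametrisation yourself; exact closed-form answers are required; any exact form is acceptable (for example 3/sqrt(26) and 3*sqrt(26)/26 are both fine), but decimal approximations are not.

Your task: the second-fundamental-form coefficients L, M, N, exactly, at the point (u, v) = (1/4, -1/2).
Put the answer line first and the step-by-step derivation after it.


Answer: L = -6*sqrt(2)/7, M = -3*sqrt(2)/7, N = 33*sqrt(2)/14

z_u = 1/4, z_v = -9/4, z_uu = -3, z_uv = -3/2, z_vv = 33/4
E = 17/16, F = -9/16, G = 97/16; answer radicand W^2 = 49/8
unnormalised second-form numerators: l = -3, m = -3/2, n = 33/4; L = l/sqrt(49/8), and similarly M = m/sqrt(W^2), N = n/sqrt(W^2)


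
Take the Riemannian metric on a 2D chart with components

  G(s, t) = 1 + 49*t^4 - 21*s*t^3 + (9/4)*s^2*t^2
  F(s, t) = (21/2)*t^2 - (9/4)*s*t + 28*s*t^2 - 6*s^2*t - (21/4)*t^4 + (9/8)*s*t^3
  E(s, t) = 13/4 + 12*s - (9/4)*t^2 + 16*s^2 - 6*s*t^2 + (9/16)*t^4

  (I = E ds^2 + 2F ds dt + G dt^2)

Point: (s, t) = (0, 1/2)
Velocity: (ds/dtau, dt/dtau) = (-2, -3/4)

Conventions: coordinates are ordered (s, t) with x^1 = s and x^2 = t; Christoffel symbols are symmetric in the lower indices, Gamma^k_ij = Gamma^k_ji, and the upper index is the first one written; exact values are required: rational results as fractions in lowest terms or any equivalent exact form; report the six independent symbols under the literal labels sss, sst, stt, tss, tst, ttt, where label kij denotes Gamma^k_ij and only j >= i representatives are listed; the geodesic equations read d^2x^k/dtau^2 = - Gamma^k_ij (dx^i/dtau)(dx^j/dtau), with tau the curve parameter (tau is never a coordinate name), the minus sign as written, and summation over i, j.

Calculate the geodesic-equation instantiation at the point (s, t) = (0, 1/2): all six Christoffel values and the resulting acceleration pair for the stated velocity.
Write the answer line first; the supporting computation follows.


Answer: Gamma_sss = 1344/1481, Gamma_sst = -252/1481, Gamma_stt = 2352/1481, Gamma_tss = 1792/1481, Gamma_tst = -336/1481, Gamma_ttt = 3136/1481; accelerations (d^2s/dtau^2, d^2t/dtau^2) = (-5943/1481, -7924/1481)

E = 697/256, F = 147/64, G = 65/16 at the point
E_s = 21/2, E_t = -63/32, F_s = 385/64, F_t = 63/8, G_s = -21/8, G_t = 49/2
EG - F^2 = 1481/256;  g^inv = (256/1481) * [[65/16, -147/64], [-147/64, 697/256]]
first-kind symbols [ij,l] = (1/2)(d_i g_jl + d_j g_il - d_l g_ij): [ss,s] = E_s/2 = 21/4, [ss,t] = F_s - E_t/2 = 7, [st,s] = E_t/2 = -63/64, [st,t] = G_s/2 = -21/16, [tt,s] = F_t - G_s/2 = 147/16, [tt,t] = G_t/2 = 49/4
Gamma^s_ij = (G*[ij,s] - F*[ij,t])/(EG - F^2), Gamma^t_ij = (E*[ij,t] - F*[ij,s])/(EG - F^2)
Gamma_sss = 1344/1481, Gamma_sst = -252/1481, Gamma_stt = 2352/1481, Gamma_tss = 1792/1481, Gamma_tst = -336/1481, Gamma_ttt = 3136/1481
d^2s/dtau^2 = -(Gamma_sss*(-2)^2 + 2*Gamma_sst*(-2)*(-3/4) + Gamma_stt*(-3/4)^2) = -5943/1481
d^2t/dtau^2 = -(Gamma_tss*(-2)^2 + 2*Gamma_tst*(-2)*(-3/4) + Gamma_ttt*(-3/4)^2) = -7924/1481


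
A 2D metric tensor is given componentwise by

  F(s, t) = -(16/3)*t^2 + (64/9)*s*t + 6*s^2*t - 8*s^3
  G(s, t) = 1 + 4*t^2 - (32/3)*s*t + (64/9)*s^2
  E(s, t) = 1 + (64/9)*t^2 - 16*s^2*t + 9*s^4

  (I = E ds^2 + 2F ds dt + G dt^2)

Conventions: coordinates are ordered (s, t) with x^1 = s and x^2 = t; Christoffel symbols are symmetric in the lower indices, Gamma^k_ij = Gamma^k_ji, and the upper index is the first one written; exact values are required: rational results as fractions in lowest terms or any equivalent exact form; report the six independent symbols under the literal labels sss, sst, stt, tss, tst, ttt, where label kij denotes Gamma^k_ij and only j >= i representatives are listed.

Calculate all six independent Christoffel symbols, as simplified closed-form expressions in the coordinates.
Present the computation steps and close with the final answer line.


E = 1 + (64/9)*t^2 - 16*s^2*t + 9*s^4; F = -(16/3)*t^2 + (64/9)*s*t + 6*s^2*t - 8*s^3; G = 1 + 4*t^2 - (32/3)*s*t + (64/9)*s^2
Gamma^k_ij = (1/2) g^{kl} (d_i g_jl + d_j g_il - d_l g_ij), with g^inv = (1/(EG-F^2)) [[G, -F], [-F, E]]
first partials: E_s = -32*s*t + 36*s^3, E_t = (128/9)*t - 16*s^2, F_s = (64/9)*t + 12*s*t - 24*s^2, F_t = -(32/3)*t + (64/9)*s + 6*s^2, G_s = -(32/3)*t + (128/9)*s, G_t = 8*t - (32/3)*s
D = EG - F^2 = 1 + (100/9)*t^2 - (32/3)*s*t + (64/9)*s^2 - 16*s^2*t + 9*s^4
expanded: Gamma^s_ss = (G E_s - 2F F_s + F E_t)/(2D), Gamma^s_st = (G E_t - F G_s)/(2D), Gamma^s_tt = (2G F_t - G G_s - F G_t)/(2D), Gamma^t_ss = (2E F_s - E E_t - F E_s)/(2D), Gamma^t_st = (E G_s - F E_t)/(2D), Gamma^t_tt = (E G_t - 2F F_t + F G_s)/(2D); substitute and cancel common factors

Answer: Gamma_sss = (162*s^3 - 144*s*t)/(81*s^4 - 144*s^2*t + 64*s^2 - 96*s*t + 100*t^2 + 9), Gamma_sst = (-72*s^2 + 64*t)/(81*s^4 - 144*s^2*t + 64*s^2 - 96*s*t + 100*t^2 + 9), Gamma_stt = (54*s^2 - 48*t)/(81*s^4 - 144*s^2*t + 64*s^2 - 96*s*t + 100*t^2 + 9), Gamma_tss = (-144*s^2 + 108*s*t)/(81*s^4 - 144*s^2*t + 64*s^2 - 96*s*t + 100*t^2 + 9), Gamma_tst = (64*s - 48*t)/(81*s^4 - 144*s^2*t + 64*s^2 - 96*s*t + 100*t^2 + 9), Gamma_ttt = (-48*s + 36*t)/(81*s^4 - 144*s^2*t + 64*s^2 - 96*s*t + 100*t^2 + 9)


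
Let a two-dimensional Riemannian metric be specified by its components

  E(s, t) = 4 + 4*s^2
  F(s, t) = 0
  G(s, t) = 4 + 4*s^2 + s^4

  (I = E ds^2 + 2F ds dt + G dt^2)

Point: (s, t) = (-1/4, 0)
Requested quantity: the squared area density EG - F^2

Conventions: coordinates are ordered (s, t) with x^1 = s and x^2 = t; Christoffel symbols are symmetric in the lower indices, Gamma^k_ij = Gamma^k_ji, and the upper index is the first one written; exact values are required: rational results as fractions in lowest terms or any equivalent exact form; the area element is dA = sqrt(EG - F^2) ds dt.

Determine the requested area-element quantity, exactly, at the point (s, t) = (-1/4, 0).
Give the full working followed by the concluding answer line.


E = 17/4, F = 0, G = 1089/256; EG - F^2 = 18513/1024

Answer: EG - F^2 = 18513/1024


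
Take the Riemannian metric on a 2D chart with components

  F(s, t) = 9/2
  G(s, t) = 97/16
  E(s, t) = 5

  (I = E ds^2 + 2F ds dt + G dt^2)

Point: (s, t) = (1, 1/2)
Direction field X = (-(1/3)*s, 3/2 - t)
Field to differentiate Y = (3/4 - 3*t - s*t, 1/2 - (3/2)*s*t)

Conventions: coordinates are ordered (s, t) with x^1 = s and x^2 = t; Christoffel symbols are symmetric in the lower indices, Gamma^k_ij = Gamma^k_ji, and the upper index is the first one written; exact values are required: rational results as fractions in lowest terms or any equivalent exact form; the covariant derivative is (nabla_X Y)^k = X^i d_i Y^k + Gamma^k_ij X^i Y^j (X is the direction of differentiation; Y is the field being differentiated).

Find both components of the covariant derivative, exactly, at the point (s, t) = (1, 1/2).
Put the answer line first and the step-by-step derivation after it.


Answer: (nabla_X Y)^s = -23/6, (nabla_X Y)^t = -5/4

E = 5, F = 9/2, G = 97/16 at the point
E_s = 0, E_t = 0, F_s = 0, F_t = 0, G_s = 0, G_t = 0
EG - F^2 = 161/16;  g^inv = (16/161) * [[97/16, -9/2], [-9/2, 5]]
first-kind symbols [ij,l] = (1/2)(d_i g_jl + d_j g_il - d_l g_ij): [ss,s] = E_s/2 = 0, [ss,t] = F_s - E_t/2 = 0, [st,s] = E_t/2 = 0, [st,t] = G_s/2 = 0, [tt,s] = F_t - G_s/2 = 0, [tt,t] = G_t/2 = 0
Gamma^s_ij = (G*[ij,s] - F*[ij,t])/(EG - F^2), Gamma^t_ij = (E*[ij,t] - F*[ij,s])/(EG - F^2)
Gamma_sss = 0, Gamma_sst = 0, Gamma_stt = 0, Gamma_tss = 0, Gamma_tst = 0, Gamma_ttt = 0
X = (-1/3, 1), Y = (-5/4, -1/4) at the point


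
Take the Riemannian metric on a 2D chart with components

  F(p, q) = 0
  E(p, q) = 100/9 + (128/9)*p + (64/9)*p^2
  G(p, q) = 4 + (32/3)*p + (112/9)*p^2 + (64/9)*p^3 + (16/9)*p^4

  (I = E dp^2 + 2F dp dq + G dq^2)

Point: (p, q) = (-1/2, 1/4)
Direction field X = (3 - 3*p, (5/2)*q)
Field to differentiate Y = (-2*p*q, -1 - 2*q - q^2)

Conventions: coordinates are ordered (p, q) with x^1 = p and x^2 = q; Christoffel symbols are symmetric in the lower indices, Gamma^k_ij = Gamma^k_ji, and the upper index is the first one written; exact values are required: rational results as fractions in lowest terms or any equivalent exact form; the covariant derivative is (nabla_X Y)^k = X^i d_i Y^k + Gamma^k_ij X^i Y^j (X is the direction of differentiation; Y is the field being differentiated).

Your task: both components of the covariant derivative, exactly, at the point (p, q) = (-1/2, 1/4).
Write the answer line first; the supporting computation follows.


Answer: (nabla_X Y)^p = -1177/1664, (nabla_X Y)^q = -515/48

E = 52/9, F = 0, G = 1 at the point
E_p = 64/9, E_q = 0, F_p = 0, F_q = 0, G_p = 8/3, G_q = 0
EG - F^2 = 52/9;  g^inv = (9/52) * [[1, 0], [0, 52/9]]
first-kind symbols [ij,l] = (1/2)(d_i g_jl + d_j g_il - d_l g_ij): [pp,p] = E_p/2 = 32/9, [pp,q] = F_p - E_q/2 = 0, [pq,p] = E_q/2 = 0, [pq,q] = G_p/2 = 4/3, [qq,p] = F_q - G_p/2 = -4/3, [qq,q] = G_q/2 = 0
Gamma^p_ij = (G*[ij,p] - F*[ij,q])/(EG - F^2), Gamma^q_ij = (E*[ij,q] - F*[ij,p])/(EG - F^2)
Gamma_ppp = 8/13, Gamma_ppq = 0, Gamma_pqq = -3/13, Gamma_qpp = 0, Gamma_qpq = 4/3, Gamma_qqq = 0
X = (9/2, 5/8), Y = (1/4, -25/16) at the point


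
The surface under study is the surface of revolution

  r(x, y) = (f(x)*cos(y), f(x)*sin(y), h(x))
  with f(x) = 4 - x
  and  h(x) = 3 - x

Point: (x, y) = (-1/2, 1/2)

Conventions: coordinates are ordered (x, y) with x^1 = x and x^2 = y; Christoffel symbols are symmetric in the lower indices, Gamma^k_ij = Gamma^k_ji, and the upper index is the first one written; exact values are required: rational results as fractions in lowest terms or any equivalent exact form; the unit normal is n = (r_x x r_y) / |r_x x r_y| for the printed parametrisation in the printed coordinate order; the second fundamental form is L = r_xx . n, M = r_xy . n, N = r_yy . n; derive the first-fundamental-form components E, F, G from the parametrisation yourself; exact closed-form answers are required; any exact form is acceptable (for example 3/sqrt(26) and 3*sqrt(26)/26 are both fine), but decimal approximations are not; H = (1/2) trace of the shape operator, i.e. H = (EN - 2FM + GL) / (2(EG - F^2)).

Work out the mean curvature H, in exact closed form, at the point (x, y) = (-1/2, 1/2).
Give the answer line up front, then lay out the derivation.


Answer: H = -sqrt(2)/18

f = 9/2, f' = -1, f'' = 0, h' = -1, h'' = 0
E = 2, F = 0, G = 81/4; answer radicand W^2 = 2
unnormalised second-form numerators: l = 0, m = 0, n = -9/2; L = l/sqrt(2), and similarly M = m/sqrt(W^2), N = n/sqrt(W^2)
H = (E*n - 2*F*m + G*l) / (2*(EG - F^2)*sqrt(W^2)); E*n - 2*F*m + G*l = -9, EG - F^2 = 81/2, so H = (-1/9)/sqrt(2)


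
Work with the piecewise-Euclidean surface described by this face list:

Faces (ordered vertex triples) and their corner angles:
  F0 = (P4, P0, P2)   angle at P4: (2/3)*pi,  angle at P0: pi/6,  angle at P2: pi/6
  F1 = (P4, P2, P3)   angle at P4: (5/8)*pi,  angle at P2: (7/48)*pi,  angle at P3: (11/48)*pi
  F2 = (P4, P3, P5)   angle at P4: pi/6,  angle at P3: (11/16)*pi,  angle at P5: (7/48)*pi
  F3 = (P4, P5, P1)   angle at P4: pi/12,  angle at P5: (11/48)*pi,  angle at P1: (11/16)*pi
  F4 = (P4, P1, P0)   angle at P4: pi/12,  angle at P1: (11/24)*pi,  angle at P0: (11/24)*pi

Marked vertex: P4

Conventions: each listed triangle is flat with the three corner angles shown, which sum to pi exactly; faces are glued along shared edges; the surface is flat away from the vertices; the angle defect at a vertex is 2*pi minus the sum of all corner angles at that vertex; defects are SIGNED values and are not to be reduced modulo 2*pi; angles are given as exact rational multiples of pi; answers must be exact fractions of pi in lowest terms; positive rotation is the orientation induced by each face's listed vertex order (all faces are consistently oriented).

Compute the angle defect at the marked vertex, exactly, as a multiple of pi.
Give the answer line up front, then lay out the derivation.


Answer: defect(P4) = (3/8)*pi

Sum of corner angles at P4: (13/8)*pi
defect = 2*pi - (13/8)*pi


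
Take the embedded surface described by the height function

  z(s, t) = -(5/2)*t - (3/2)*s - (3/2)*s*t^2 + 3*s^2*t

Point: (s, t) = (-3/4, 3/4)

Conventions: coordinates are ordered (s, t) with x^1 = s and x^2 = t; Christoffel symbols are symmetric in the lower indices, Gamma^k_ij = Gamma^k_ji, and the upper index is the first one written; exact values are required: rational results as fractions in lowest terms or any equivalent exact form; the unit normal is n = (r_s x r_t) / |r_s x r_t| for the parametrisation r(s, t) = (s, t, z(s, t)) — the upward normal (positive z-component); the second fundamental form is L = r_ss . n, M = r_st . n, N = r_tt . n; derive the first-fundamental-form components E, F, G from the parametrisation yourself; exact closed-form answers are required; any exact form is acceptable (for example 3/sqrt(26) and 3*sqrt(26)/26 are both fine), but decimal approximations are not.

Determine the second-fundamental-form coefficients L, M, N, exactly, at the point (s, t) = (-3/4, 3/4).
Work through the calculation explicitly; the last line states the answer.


z_s = -183/32, z_t = 7/8, z_ss = 9/2, z_st = -27/4, z_tt = 9/4
E = 34513/1024, F = -1281/256, G = 113/64; answer radicand W^2 = 35297/1024
unnormalised second-form numerators: l = 9/2, m = -27/4, n = 9/4; L = l/sqrt(35297/1024), and similarly M = m/sqrt(W^2), N = n/sqrt(W^2)

Answer: L = 144*sqrt(35297)/35297, M = -216*sqrt(35297)/35297, N = 72*sqrt(35297)/35297


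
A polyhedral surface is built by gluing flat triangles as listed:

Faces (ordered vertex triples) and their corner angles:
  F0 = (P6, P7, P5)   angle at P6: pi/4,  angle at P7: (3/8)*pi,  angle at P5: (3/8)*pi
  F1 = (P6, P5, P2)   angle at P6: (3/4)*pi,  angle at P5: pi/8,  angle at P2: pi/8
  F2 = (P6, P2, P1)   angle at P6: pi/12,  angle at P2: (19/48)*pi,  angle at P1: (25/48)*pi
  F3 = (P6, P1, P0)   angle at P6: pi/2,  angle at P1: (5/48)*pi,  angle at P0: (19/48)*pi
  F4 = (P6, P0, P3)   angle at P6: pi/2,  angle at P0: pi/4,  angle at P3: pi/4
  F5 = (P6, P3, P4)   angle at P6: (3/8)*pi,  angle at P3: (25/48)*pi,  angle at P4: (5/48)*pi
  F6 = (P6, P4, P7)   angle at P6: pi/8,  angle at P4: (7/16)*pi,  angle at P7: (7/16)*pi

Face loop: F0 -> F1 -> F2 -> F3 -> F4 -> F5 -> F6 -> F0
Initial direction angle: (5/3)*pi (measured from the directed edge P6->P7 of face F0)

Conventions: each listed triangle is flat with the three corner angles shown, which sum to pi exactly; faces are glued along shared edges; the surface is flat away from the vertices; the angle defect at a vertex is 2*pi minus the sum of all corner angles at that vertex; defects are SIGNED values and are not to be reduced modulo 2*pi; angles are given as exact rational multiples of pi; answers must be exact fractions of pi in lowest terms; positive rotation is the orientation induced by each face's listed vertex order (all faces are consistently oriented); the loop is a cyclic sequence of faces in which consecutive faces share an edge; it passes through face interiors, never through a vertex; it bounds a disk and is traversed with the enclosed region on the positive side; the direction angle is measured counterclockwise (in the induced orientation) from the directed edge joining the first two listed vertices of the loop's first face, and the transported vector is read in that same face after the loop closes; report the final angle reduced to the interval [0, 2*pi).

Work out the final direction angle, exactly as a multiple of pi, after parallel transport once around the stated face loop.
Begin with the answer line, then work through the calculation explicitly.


Answer: final direction angle = (13/12)*pi

enclosed vertex P6: corner angles sum to (31/12)*pi, defect = 2*pi - (31/12)*pi = (-7/12)*pi
transport around the loop rotates by the sum of enclosed defects; add to the initial angle mod 2*pi
final angle = (5/3)*pi - (7/12)*pi = (13/12)*pi (mod 2*pi)


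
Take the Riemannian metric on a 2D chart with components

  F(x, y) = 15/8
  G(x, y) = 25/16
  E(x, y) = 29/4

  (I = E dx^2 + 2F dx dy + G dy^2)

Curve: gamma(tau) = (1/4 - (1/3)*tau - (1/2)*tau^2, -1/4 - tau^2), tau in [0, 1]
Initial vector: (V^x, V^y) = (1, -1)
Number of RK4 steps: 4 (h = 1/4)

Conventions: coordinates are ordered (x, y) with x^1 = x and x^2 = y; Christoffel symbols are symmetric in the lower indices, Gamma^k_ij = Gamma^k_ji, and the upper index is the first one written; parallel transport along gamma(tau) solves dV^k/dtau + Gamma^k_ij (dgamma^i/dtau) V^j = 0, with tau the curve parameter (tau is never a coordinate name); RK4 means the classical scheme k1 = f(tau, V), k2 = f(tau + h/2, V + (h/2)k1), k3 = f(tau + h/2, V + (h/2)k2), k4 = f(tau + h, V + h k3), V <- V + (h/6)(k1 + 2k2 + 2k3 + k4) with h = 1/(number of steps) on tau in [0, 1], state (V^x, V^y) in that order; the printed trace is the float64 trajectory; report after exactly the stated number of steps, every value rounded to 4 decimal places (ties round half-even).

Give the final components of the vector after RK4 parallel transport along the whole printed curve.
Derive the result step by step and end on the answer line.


gamma'(tau) = (-1/3 - tau, -2*tau); f(tau, V)^k = -Gamma^k_ij(gamma(tau)) gamma'^i(tau) V^j; h = 1/4; intermediate values shown to 6 dp
curve data and Christoffel symbols at the stage parameters:
  tau = 0.000000: gamma = (0.250000, -0.250000), gamma' = (-0.333333, 0.000000); Gamma_xxx = 0.000000, Gamma_xxy = 0.000000, Gamma_xyy = 0.000000, Gamma_yxx = 0.000000, Gamma_yxy = 0.000000, Gamma_yyy = 0.000000
  tau = 0.125000: gamma = (0.200521, -0.265625), gamma' = (-0.458333, -0.250000); Gamma_xxx = 0.000000, Gamma_xxy = 0.000000, Gamma_xyy = 0.000000, Gamma_yxx = 0.000000, Gamma_yxy = 0.000000, Gamma_yyy = 0.000000
  tau = 0.250000: gamma = (0.135417, -0.312500), gamma' = (-0.583333, -0.500000); Gamma_xxx = 0.000000, Gamma_xxy = 0.000000, Gamma_xyy = 0.000000, Gamma_yxx = 0.000000, Gamma_yxy = 0.000000, Gamma_yyy = 0.000000
  tau = 0.375000: gamma = (0.054688, -0.390625), gamma' = (-0.708333, -0.750000); Gamma_xxx = 0.000000, Gamma_xxy = 0.000000, Gamma_xyy = 0.000000, Gamma_yxx = 0.000000, Gamma_yxy = 0.000000, Gamma_yyy = 0.000000
  tau = 0.500000: gamma = (-0.041667, -0.500000), gamma' = (-0.833333, -1.000000); Gamma_xxx = 0.000000, Gamma_xxy = 0.000000, Gamma_xyy = 0.000000, Gamma_yxx = 0.000000, Gamma_yxy = 0.000000, Gamma_yyy = 0.000000
  tau = 0.625000: gamma = (-0.153646, -0.640625), gamma' = (-0.958333, -1.250000); Gamma_xxx = 0.000000, Gamma_xxy = 0.000000, Gamma_xyy = 0.000000, Gamma_yxx = 0.000000, Gamma_yxy = 0.000000, Gamma_yyy = 0.000000
  tau = 0.750000: gamma = (-0.281250, -0.812500), gamma' = (-1.083333, -1.500000); Gamma_xxx = 0.000000, Gamma_xxy = 0.000000, Gamma_xyy = 0.000000, Gamma_yxx = 0.000000, Gamma_yxy = 0.000000, Gamma_yyy = 0.000000
  tau = 0.875000: gamma = (-0.424479, -1.015625), gamma' = (-1.208333, -1.750000); Gamma_xxx = 0.000000, Gamma_xxy = 0.000000, Gamma_xyy = 0.000000, Gamma_yxx = 0.000000, Gamma_yxy = 0.000000, Gamma_yyy = 0.000000
  tau = 1.000000: gamma = (-0.583333, -1.250000), gamma' = (-1.333333, -2.000000); Gamma_xxx = 0.000000, Gamma_xxy = 0.000000, Gamma_xyy = 0.000000, Gamma_yxx = 0.000000, Gamma_yxy = 0.000000, Gamma_yyy = 0.000000
step 0: V^x = 1.0000, V^y = -1.0000
step 1: k1 = (0.000000, 0.000000), k2 = (0.000000, 0.000000), k3 = (0.000000, 0.000000), k4 = (0.000000, 0.000000); V <- V + (h/6)(k1 + 2k2 + 2k3 + k4): V^x = 1.0000, V^y = -1.0000
step 2: k1 = (0.000000, 0.000000), k2 = (0.000000, 0.000000), k3 = (0.000000, 0.000000), k4 = (0.000000, 0.000000); V <- V + (h/6)(k1 + 2k2 + 2k3 + k4): V^x = 1.0000, V^y = -1.0000
step 3: k1 = (0.000000, 0.000000), k2 = (0.000000, 0.000000), k3 = (0.000000, 0.000000), k4 = (0.000000, 0.000000); V <- V + (h/6)(k1 + 2k2 + 2k3 + k4): V^x = 1.0000, V^y = -1.0000
step 4: k1 = (0.000000, 0.000000), k2 = (0.000000, 0.000000), k3 = (0.000000, 0.000000), k4 = (0.000000, 0.000000); V <- V + (h/6)(k1 + 2k2 + 2k3 + k4): V^x = 1.0000, V^y = -1.0000

Answer: V^x = 1.0000, V^y = -1.0000


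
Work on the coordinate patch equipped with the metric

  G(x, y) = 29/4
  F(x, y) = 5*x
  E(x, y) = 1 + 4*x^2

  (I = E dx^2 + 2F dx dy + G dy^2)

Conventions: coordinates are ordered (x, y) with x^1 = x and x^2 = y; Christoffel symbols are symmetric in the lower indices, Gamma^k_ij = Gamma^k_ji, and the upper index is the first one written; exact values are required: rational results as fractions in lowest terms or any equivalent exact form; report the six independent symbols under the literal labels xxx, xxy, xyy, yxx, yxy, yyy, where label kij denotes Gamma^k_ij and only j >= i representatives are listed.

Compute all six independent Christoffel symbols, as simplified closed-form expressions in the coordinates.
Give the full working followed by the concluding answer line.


E = 1 + 4*x^2; F = 5*x; G = 29/4
Gamma^k_ij = (1/2) g^{kl} (d_i g_jl + d_j g_il - d_l g_ij), with g^inv = (1/(EG-F^2)) [[G, -F], [-F, E]]
first partials: E_x = 8*x, E_y = 0, F_x = 5, F_y = 0, G_x = 0, G_y = 0
D = EG - F^2 = 29/4 + 4*x^2
expanded: Gamma^x_xx = (G E_x - 2F F_x + F E_y)/(2D), Gamma^x_xy = (G E_y - F G_x)/(2D), Gamma^x_yy = (2G F_y - G G_x - F G_y)/(2D), Gamma^y_xx = (2E F_x - E E_y - F E_x)/(2D), Gamma^y_xy = (E G_x - F E_y)/(2D), Gamma^y_yy = (E G_y - 2F F_y + F G_x)/(2D); substitute and cancel common factors

Answer: Gamma_xxx = 16*x/(16*x^2 + 29), Gamma_xxy = 0, Gamma_xyy = 0, Gamma_yxx = 20/(16*x^2 + 29), Gamma_yxy = 0, Gamma_yyy = 0


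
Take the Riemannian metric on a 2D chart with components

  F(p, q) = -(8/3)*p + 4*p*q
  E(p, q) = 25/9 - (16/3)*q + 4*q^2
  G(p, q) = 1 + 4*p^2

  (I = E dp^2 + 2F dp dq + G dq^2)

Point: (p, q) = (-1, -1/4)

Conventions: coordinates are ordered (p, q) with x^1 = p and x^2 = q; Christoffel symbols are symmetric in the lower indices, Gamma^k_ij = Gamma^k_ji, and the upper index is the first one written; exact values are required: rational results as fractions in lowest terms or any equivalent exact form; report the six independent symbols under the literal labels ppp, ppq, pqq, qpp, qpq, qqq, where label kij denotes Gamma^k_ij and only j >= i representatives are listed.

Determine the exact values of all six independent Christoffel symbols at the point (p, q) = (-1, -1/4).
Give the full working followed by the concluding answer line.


E = 157/36, F = 11/3, G = 5 at the point
E_p = 0, E_q = -22/3, F_p = -11/3, F_q = -4, G_p = -8, G_q = 0
EG - F^2 = 301/36;  g^inv = (36/301) * [[5, -11/3], [-11/3, 157/36]]
first-kind symbols [ij,l] = (1/2)(d_i g_jl + d_j g_il - d_l g_ij): [pp,p] = E_p/2 = 0, [pp,q] = F_p - E_q/2 = 0, [pq,p] = E_q/2 = -11/3, [pq,q] = G_p/2 = -4, [qq,p] = F_q - G_p/2 = 0, [qq,q] = G_q/2 = 0
Gamma^p_ij = (G*[ij,p] - F*[ij,q])/(EG - F^2), Gamma^q_ij = (E*[ij,q] - F*[ij,p])/(EG - F^2)

Answer: Gamma_ppp = 0, Gamma_ppq = -132/301, Gamma_pqq = 0, Gamma_qpp = 0, Gamma_qpq = -144/301, Gamma_qqq = 0


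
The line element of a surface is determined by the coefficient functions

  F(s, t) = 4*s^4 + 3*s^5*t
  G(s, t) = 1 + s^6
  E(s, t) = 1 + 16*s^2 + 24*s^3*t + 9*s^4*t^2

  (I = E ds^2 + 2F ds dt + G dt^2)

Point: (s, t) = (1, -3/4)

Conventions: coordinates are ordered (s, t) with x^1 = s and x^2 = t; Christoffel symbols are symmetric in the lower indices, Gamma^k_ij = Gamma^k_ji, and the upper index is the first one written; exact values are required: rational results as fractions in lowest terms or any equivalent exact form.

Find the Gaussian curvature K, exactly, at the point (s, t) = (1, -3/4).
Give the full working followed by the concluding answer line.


E = 65/16, F = 7/4, G = 2, EG - F^2 = 81/16 at the point
E_s = -7/4, E_t = 21/2, F_s = 19/4, F_t = 3, G_s = 6, G_t = 0
E_tt = 18, F_st = 15, G_ss = 30
Apply the Brioschi formula K = (det M1 - det M2)/(EG - F^2)^2 over the derivative matrices of E, F, G.
M1 = [[-E_tt/2 + F_st - G_ss/2, E_s/2, F_s - E_t/2], [F_t - G_s/2, E, F], [G_t/2, F, G]] = [[-9, -7/8, -1/2], [0, 65/16, 7/4], [0, 7/4, 2]]; det M1 = -729/16
M2 = [[0, E_t/2, G_s/2], [E_t/2, E, F], [G_s/2, F, G]] = [[0, 21/4, 3], [21/4, 65/16, 7/4], [3, 7/4, 2]]; det M2 = -585/16
det M1 - det M2 = -9; K = -9 / (81/16)^2 = -256/729

Answer: K = -256/729


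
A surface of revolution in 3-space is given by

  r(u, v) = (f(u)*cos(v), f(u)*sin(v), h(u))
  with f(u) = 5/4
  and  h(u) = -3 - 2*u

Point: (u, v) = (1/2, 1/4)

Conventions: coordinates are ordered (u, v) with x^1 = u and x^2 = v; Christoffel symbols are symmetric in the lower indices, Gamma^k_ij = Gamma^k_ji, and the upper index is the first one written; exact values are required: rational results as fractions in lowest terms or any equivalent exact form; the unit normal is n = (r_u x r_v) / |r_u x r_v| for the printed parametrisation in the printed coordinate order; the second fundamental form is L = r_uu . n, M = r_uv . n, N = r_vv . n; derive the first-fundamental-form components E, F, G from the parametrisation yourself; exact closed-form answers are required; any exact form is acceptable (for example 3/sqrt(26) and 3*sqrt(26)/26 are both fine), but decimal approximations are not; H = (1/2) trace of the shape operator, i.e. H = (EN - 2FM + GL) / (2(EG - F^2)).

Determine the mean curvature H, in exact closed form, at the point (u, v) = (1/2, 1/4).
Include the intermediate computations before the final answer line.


f = 5/4, f' = 0, f'' = 0, h' = -2, h'' = 0
E = 4, F = 0, G = 25/16; answer radicand W^2 = 4
unnormalised second-form numerators: l = 0, m = 0, n = -5/2; L = l/sqrt(4), and similarly M = m/sqrt(W^2), N = n/sqrt(W^2)
H = (E*n - 2*F*m + G*l) / (2*(EG - F^2)*sqrt(W^2)); E*n - 2*F*m + G*l = -10, EG - F^2 = 25/4, so H = (-4/5)/sqrt(4)

Answer: H = -2/5


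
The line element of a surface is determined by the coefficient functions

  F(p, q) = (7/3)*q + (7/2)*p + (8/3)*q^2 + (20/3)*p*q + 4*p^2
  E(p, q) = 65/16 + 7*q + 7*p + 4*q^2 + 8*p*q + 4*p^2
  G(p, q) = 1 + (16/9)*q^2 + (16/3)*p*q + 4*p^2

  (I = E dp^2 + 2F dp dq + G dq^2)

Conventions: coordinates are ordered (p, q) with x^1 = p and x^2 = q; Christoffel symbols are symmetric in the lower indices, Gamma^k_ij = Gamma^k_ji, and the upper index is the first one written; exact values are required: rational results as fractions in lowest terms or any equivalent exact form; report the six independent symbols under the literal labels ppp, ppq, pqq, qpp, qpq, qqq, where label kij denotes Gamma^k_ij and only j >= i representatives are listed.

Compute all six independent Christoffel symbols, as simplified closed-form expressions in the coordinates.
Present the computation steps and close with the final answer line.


E = 65/16 + 7*q + 7*p + 4*q^2 + 8*p*q + 4*p^2; F = (7/3)*q + (7/2)*p + (8/3)*q^2 + (20/3)*p*q + 4*p^2; G = 1 + (16/9)*q^2 + (16/3)*p*q + 4*p^2
Gamma^k_ij = (1/2) g^{kl} (d_i g_jl + d_j g_il - d_l g_ij), with g^inv = (1/(EG-F^2)) [[G, -F], [-F, E]]
first partials: E_p = 7 + 8*q + 8*p, E_q = 7 + 8*q + 8*p, F_p = 7/2 + (20/3)*q + 8*p, F_q = 7/3 + (16/3)*q + (20/3)*p, G_p = (16/3)*q + 8*p, G_q = (32/9)*q + (16/3)*p
D = EG - F^2 = 65/16 + 7*q + 7*p + (52/9)*q^2 + (40/3)*p*q + 8*p^2
expanded: Gamma^p_pp = (G E_p - 2F F_p + F E_q)/(2D), Gamma^p_pq = (G E_q - F G_p)/(2D), Gamma^p_qq = (2G F_q - G G_p - F G_q)/(2D), Gamma^q_pp = (2E F_p - E E_q - F E_p)/(2D), Gamma^q_pq = (E G_p - F E_q)/(2D), Gamma^q_qq = (E G_q - 2F F_q + F G_p)/(2D); substitute and cancel common factors

Answer: Gamma_ppp = (576*p + 576*q + 504)/(1152*p^2 + 1920*p*q + 1008*p + 832*q^2 + 1008*q + 585), Gamma_ppq = (576*p + 576*q + 504)/(1152*p^2 + 1920*p*q + 1008*p + 832*q^2 + 1008*q + 585), Gamma_pqq = (384*p + 384*q + 336)/(1152*p^2 + 1920*p*q + 1008*p + 832*q^2 + 1008*q + 585), Gamma_qpp = (576*p + 384*q)/(1152*p^2 + 1920*p*q + 1008*p + 832*q^2 + 1008*q + 585), Gamma_qpq = (576*p + 384*q)/(1152*p^2 + 1920*p*q + 1008*p + 832*q^2 + 1008*q + 585), Gamma_qqq = (384*p + 256*q)/(1152*p^2 + 1920*p*q + 1008*p + 832*q^2 + 1008*q + 585)


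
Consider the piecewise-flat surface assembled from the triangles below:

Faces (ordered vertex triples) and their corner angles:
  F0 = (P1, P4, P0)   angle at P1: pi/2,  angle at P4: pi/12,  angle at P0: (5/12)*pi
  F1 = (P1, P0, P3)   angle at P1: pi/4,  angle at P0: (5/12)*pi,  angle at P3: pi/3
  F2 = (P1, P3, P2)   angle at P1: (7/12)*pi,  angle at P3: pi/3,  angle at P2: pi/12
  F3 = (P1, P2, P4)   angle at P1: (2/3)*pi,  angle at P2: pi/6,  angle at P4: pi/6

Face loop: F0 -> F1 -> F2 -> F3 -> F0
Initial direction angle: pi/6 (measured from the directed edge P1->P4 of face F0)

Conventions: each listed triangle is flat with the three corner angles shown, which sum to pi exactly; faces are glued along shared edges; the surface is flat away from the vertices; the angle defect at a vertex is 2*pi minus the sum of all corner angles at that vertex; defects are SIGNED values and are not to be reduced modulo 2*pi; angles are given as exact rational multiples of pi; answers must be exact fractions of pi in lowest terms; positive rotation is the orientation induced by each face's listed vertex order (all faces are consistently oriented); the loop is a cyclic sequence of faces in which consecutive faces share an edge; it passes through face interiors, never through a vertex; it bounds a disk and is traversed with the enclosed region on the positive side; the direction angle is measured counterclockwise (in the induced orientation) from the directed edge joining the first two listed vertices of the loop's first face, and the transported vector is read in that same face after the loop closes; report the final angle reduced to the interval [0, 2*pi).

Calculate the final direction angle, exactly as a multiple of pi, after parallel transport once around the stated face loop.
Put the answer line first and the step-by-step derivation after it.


Answer: final direction angle = pi/6

enclosed vertex P1: corner angles sum to 2*pi, defect = 2*pi - 2*pi = 0
summing the enclosed defects onto the initial angle, mod 2*pi in the induced orientation:
final angle = pi/6 + 0 = pi/6 (mod 2*pi)
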